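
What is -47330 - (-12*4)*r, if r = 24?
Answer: -46178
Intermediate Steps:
-47330 - (-12*4)*r = -47330 - (-12*4)*24 = -47330 - (-48)*24 = -47330 - 1*(-1152) = -47330 + 1152 = -46178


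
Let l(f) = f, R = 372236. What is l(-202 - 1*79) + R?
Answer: 371955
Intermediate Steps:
l(-202 - 1*79) + R = (-202 - 1*79) + 372236 = (-202 - 79) + 372236 = -281 + 372236 = 371955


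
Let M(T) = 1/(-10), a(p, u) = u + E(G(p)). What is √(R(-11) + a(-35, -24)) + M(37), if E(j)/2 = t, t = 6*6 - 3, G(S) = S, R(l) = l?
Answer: -⅒ + √31 ≈ 5.4678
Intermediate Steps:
t = 33 (t = 36 - 3 = 33)
E(j) = 66 (E(j) = 2*33 = 66)
a(p, u) = 66 + u (a(p, u) = u + 66 = 66 + u)
M(T) = -⅒
√(R(-11) + a(-35, -24)) + M(37) = √(-11 + (66 - 24)) - ⅒ = √(-11 + 42) - ⅒ = √31 - ⅒ = -⅒ + √31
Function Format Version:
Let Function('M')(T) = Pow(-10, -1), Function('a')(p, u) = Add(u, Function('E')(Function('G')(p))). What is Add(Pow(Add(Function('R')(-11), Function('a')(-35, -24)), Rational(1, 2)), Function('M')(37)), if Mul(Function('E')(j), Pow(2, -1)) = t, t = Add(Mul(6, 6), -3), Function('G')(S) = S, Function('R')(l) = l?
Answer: Add(Rational(-1, 10), Pow(31, Rational(1, 2))) ≈ 5.4678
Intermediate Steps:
t = 33 (t = Add(36, -3) = 33)
Function('E')(j) = 66 (Function('E')(j) = Mul(2, 33) = 66)
Function('a')(p, u) = Add(66, u) (Function('a')(p, u) = Add(u, 66) = Add(66, u))
Function('M')(T) = Rational(-1, 10)
Add(Pow(Add(Function('R')(-11), Function('a')(-35, -24)), Rational(1, 2)), Function('M')(37)) = Add(Pow(Add(-11, Add(66, -24)), Rational(1, 2)), Rational(-1, 10)) = Add(Pow(Add(-11, 42), Rational(1, 2)), Rational(-1, 10)) = Add(Pow(31, Rational(1, 2)), Rational(-1, 10)) = Add(Rational(-1, 10), Pow(31, Rational(1, 2)))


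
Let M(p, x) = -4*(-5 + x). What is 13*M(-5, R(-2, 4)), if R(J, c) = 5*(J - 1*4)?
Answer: 1820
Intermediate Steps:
R(J, c) = -20 + 5*J (R(J, c) = 5*(J - 4) = 5*(-4 + J) = -20 + 5*J)
M(p, x) = 20 - 4*x
13*M(-5, R(-2, 4)) = 13*(20 - 4*(-20 + 5*(-2))) = 13*(20 - 4*(-20 - 10)) = 13*(20 - 4*(-30)) = 13*(20 + 120) = 13*140 = 1820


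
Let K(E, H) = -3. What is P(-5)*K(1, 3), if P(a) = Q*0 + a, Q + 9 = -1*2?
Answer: 15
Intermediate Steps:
Q = -11 (Q = -9 - 1*2 = -9 - 2 = -11)
P(a) = a (P(a) = -11*0 + a = 0 + a = a)
P(-5)*K(1, 3) = -5*(-3) = 15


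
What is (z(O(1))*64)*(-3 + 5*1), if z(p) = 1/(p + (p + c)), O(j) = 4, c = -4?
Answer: 32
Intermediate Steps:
z(p) = 1/(-4 + 2*p) (z(p) = 1/(p + (p - 4)) = 1/(p + (-4 + p)) = 1/(-4 + 2*p))
(z(O(1))*64)*(-3 + 5*1) = ((1/(2*(-2 + 4)))*64)*(-3 + 5*1) = (((½)/2)*64)*(-3 + 5) = (((½)*(½))*64)*2 = ((¼)*64)*2 = 16*2 = 32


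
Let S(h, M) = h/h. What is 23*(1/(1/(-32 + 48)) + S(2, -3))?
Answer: 391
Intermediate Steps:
S(h, M) = 1
23*(1/(1/(-32 + 48)) + S(2, -3)) = 23*(1/(1/(-32 + 48)) + 1) = 23*(1/(1/16) + 1) = 23*(16 + 1) = 23*17 = 391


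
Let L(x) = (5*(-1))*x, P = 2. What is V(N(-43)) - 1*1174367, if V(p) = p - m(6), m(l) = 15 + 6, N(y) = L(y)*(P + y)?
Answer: -1183203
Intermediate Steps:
L(x) = -5*x
N(y) = -5*y*(2 + y) (N(y) = (-5*y)*(2 + y) = -5*y*(2 + y))
m(l) = 21
V(p) = -21 + p (V(p) = p - 1*21 = p - 21 = -21 + p)
V(N(-43)) - 1*1174367 = (-21 - 5*(-43)*(2 - 43)) - 1*1174367 = (-21 - 5*(-43)*(-41)) - 1174367 = (-21 - 8815) - 1174367 = -8836 - 1174367 = -1183203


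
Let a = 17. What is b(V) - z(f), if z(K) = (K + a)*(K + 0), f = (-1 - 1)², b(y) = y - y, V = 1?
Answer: -84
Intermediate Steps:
b(y) = 0
f = 4 (f = (-2)² = 4)
z(K) = K*(17 + K) (z(K) = (K + 17)*(K + 0) = (17 + K)*K = K*(17 + K))
b(V) - z(f) = 0 - 4*(17 + 4) = 0 - 4*21 = 0 - 1*84 = 0 - 84 = -84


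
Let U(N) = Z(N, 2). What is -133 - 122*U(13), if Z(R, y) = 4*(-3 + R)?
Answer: -5013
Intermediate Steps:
Z(R, y) = -12 + 4*R
U(N) = -12 + 4*N
-133 - 122*U(13) = -133 - 122*(-12 + 4*13) = -133 - 122*(-12 + 52) = -133 - 122*40 = -133 - 4880 = -5013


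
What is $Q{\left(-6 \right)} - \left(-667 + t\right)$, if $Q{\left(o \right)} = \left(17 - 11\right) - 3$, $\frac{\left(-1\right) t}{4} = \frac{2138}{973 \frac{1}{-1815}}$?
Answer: $- \frac{14869970}{973} \approx -15283.0$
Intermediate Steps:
$t = \frac{15521880}{973}$ ($t = - 4 \frac{2138}{973 \frac{1}{-1815}} = - 4 \frac{2138}{973 \left(- \frac{1}{1815}\right)} = - 4 \frac{2138}{- \frac{973}{1815}} = - 4 \cdot 2138 \left(- \frac{1815}{973}\right) = \left(-4\right) \left(- \frac{3880470}{973}\right) = \frac{15521880}{973} \approx 15953.0$)
$Q{\left(o \right)} = 3$ ($Q{\left(o \right)} = 6 - 3 = 3$)
$Q{\left(-6 \right)} - \left(-667 + t\right) = 3 + \left(667 - \frac{15521880}{973}\right) = 3 - \frac{14872889}{973} = - \frac{14869970}{973}$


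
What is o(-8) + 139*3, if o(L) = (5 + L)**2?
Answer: 426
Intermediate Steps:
o(-8) + 139*3 = (5 - 8)**2 + 139*3 = (-3)**2 + 417 = 9 + 417 = 426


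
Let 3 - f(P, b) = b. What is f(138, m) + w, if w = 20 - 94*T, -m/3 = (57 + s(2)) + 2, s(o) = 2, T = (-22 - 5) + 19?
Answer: 958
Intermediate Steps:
T = -8 (T = -27 + 19 = -8)
m = -183 (m = -3*((57 + 2) + 2) = -3*(59 + 2) = -3*61 = -183)
f(P, b) = 3 - b
w = 772 (w = 20 - 94*(-8) = 20 + 752 = 772)
f(138, m) + w = (3 - 1*(-183)) + 772 = (3 + 183) + 772 = 186 + 772 = 958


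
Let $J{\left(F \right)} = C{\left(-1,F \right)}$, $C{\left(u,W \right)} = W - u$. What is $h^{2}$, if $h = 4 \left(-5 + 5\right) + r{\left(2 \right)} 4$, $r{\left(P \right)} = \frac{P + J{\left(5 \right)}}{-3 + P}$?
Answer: $1024$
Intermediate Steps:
$J{\left(F \right)} = 1 + F$ ($J{\left(F \right)} = F - -1 = F + 1 = 1 + F$)
$r{\left(P \right)} = \frac{6 + P}{-3 + P}$ ($r{\left(P \right)} = \frac{P + \left(1 + 5\right)}{-3 + P} = \frac{P + 6}{-3 + P} = \frac{6 + P}{-3 + P}$)
$h = -32$ ($h = 4 \left(-5 + 5\right) + \frac{6 + 2}{-3 + 2} \cdot 4 = 4 \cdot 0 + \frac{1}{-1} \cdot 8 \cdot 4 = 0 + \left(-1\right) 8 \cdot 4 = 0 - 32 = -32$)
$h^{2} = \left(-32\right)^{2} = 1024$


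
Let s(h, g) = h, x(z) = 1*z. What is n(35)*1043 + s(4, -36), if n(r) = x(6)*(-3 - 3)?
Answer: -37544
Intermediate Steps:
x(z) = z
n(r) = -36 (n(r) = 6*(-3 - 3) = 6*(-6) = -36)
n(35)*1043 + s(4, -36) = -36*1043 + 4 = -37548 + 4 = -37544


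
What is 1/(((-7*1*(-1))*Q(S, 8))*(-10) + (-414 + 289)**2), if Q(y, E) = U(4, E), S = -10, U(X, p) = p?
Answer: 1/15065 ≈ 6.6379e-5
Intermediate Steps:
Q(y, E) = E
1/(((-7*1*(-1))*Q(S, 8))*(-10) + (-414 + 289)**2) = 1/(((-7*1*(-1))*8)*(-10) + (-414 + 289)**2) = 1/((-7*(-1)*8)*(-10) + (-125)**2) = 1/((7*8)*(-10) + 15625) = 1/(56*(-10) + 15625) = 1/(-560 + 15625) = 1/15065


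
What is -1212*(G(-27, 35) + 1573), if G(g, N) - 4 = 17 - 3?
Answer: -1928292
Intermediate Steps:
G(g, N) = 18 (G(g, N) = 4 + (17 - 3) = 4 + 14 = 18)
-1212*(G(-27, 35) + 1573) = -1212*(18 + 1573) = -1212*1591 = -1928292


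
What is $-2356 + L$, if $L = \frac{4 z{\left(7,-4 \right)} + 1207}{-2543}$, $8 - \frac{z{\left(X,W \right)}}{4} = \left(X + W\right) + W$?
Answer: $- \frac{5992659}{2543} \approx -2356.5$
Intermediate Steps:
$z{\left(X,W \right)} = 32 - 8 W - 4 X$ ($z{\left(X,W \right)} = 32 - 4 \left(\left(X + W\right) + W\right) = 32 - 4 \left(\left(W + X\right) + W\right) = 32 - 4 \left(X + 2 W\right) = 32 - \left(4 X + 8 W\right) = 32 - 8 W - 4 X$)
$L = - \frac{1351}{2543}$ ($L = \frac{4 \left(32 - -32 - 28\right) + 1207}{-2543} = \left(4 \left(32 + 32 - 28\right) + 1207\right) \left(- \frac{1}{2543}\right) = \left(4 \cdot 36 + 1207\right) \left(- \frac{1}{2543}\right) = \left(144 + 1207\right) \left(- \frac{1}{2543}\right) = 1351 \left(- \frac{1}{2543}\right) = - \frac{1351}{2543} \approx -0.53126$)
$-2356 + L = -2356 - \frac{1351}{2543} = - \frac{5992659}{2543}$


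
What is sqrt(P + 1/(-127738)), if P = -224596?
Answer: I*sqrt(12680734181258)/7514 ≈ 473.92*I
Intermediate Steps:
sqrt(P + 1/(-127738)) = sqrt(-224596 + 1/(-127738)) = sqrt(-224596 - 1/127738) = sqrt(-28689443849/127738) = I*sqrt(12680734181258)/7514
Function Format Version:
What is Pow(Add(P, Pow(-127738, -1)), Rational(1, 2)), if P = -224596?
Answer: Mul(Rational(1, 7514), I, Pow(12680734181258, Rational(1, 2))) ≈ Mul(473.92, I)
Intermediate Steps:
Pow(Add(P, Pow(-127738, -1)), Rational(1, 2)) = Pow(Add(-224596, Pow(-127738, -1)), Rational(1, 2)) = Pow(Add(-224596, Rational(-1, 127738)), Rational(1, 2)) = Pow(Rational(-28689443849, 127738), Rational(1, 2)) = Mul(Rational(1, 7514), I, Pow(12680734181258, Rational(1, 2)))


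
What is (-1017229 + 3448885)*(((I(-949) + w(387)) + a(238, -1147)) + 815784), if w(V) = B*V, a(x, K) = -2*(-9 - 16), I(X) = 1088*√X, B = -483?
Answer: 1529300069928 + 2645641728*I*√949 ≈ 1.5293e+12 + 8.1501e+10*I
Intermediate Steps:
a(x, K) = 50 (a(x, K) = -2*(-25) = 50)
w(V) = -483*V
(-1017229 + 3448885)*(((I(-949) + w(387)) + a(238, -1147)) + 815784) = (-1017229 + 3448885)*(((1088*√(-949) - 483*387) + 50) + 815784) = 2431656*(((1088*(I*√949) - 186921) + 50) + 815784) = 2431656*(((1088*I*√949 - 186921) + 50) + 815784) = 2431656*(((-186921 + 1088*I*√949) + 50) + 815784) = 2431656*((-186871 + 1088*I*√949) + 815784) = 2431656*(628913 + 1088*I*√949) = 1529300069928 + 2645641728*I*√949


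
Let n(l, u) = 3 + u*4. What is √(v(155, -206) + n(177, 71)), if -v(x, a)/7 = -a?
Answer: I*√1155 ≈ 33.985*I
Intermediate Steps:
v(x, a) = 7*a (v(x, a) = -(-7)*a = 7*a)
n(l, u) = 3 + 4*u
√(v(155, -206) + n(177, 71)) = √(7*(-206) + (3 + 4*71)) = √(-1442 + (3 + 284)) = √(-1442 + 287) = √(-1155) = I*√1155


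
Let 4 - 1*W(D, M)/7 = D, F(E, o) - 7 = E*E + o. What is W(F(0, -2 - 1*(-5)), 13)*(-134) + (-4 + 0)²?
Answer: 5644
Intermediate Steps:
F(E, o) = 7 + o + E² (F(E, o) = 7 + (E*E + o) = 7 + (E² + o) = 7 + (o + E²) = 7 + o + E²)
W(D, M) = 28 - 7*D
W(F(0, -2 - 1*(-5)), 13)*(-134) + (-4 + 0)² = (28 - 7*(7 + (-2 - 1*(-5)) + 0²))*(-134) + (-4 + 0)² = (28 - 7*(7 + (-2 + 5) + 0))*(-134) + (-4)² = (28 - 7*(7 + 3 + 0))*(-134) + 16 = (28 - 7*10)*(-134) + 16 = (28 - 70)*(-134) + 16 = -42*(-134) + 16 = 5628 + 16 = 5644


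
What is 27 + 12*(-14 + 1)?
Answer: -129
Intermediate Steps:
27 + 12*(-14 + 1) = 27 + 12*(-13) = 27 - 156 = -129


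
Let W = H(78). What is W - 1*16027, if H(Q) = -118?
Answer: -16145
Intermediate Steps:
W = -118
W - 1*16027 = -118 - 1*16027 = -118 - 16027 = -16145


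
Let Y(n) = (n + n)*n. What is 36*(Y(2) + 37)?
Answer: 1620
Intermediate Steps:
Y(n) = 2*n² (Y(n) = (2*n)*n = 2*n²)
36*(Y(2) + 37) = 36*(2*2² + 37) = 36*(2*4 + 37) = 36*(8 + 37) = 36*45 = 1620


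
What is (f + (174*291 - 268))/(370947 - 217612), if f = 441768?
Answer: 492134/153335 ≈ 3.2095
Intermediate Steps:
(f + (174*291 - 268))/(370947 - 217612) = (441768 + (174*291 - 268))/(370947 - 217612) = (441768 + (50634 - 268))/153335 = (441768 + 50366)*(1/153335) = 492134*(1/153335) = 492134/153335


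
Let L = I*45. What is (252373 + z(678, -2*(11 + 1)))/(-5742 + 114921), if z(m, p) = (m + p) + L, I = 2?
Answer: 253117/109179 ≈ 2.3184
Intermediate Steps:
L = 90 (L = 2*45 = 90)
z(m, p) = 90 + m + p (z(m, p) = (m + p) + 90 = 90 + m + p)
(252373 + z(678, -2*(11 + 1)))/(-5742 + 114921) = (252373 + (90 + 678 - 2*(11 + 1)))/(-5742 + 114921) = (252373 + (90 + 678 - 2*12))/109179 = (252373 + (90 + 678 - 24))*(1/109179) = (252373 + 744)*(1/109179) = 253117*(1/109179) = 253117/109179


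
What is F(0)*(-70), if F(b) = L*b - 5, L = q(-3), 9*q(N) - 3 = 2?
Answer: 350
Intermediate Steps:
q(N) = 5/9 (q(N) = ⅓ + (⅑)*2 = ⅓ + 2/9 = 5/9)
L = 5/9 ≈ 0.55556
F(b) = -5 + 5*b/9 (F(b) = 5*b/9 - 5 = -5 + 5*b/9)
F(0)*(-70) = (-5 + (5/9)*0)*(-70) = (-5 + 0)*(-70) = -5*(-70) = 350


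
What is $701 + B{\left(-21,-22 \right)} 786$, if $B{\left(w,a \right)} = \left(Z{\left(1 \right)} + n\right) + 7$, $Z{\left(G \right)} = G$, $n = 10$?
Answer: $14849$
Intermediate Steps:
$B{\left(w,a \right)} = 18$ ($B{\left(w,a \right)} = \left(1 + 10\right) + 7 = 11 + 7 = 18$)
$701 + B{\left(-21,-22 \right)} 786 = 701 + 18 \cdot 786 = 701 + 14148 = 14849$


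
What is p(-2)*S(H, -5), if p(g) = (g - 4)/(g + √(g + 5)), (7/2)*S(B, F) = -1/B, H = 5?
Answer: -24/35 - 12*√3/35 ≈ -1.2796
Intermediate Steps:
S(B, F) = -2/(7*B) (S(B, F) = 2*(-1/B)/7 = -2/(7*B))
p(g) = (-4 + g)/(g + √(5 + g))
p(-2)*S(H, -5) = ((-4 - 2)/(-2 + √(5 - 2)))*(-2/7/5) = (-6/(-2 + √3))*(-2/7*⅕) = -6/(-2 + √3)*(-2/35) = 12/(35*(-2 + √3))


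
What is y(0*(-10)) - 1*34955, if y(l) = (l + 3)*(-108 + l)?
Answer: -35279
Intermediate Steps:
y(l) = (-108 + l)*(3 + l) (y(l) = (3 + l)*(-108 + l) = (-108 + l)*(3 + l))
y(0*(-10)) - 1*34955 = (-324 + (0*(-10))² - 0*(-10)) - 1*34955 = (-324 + 0² - 105*0) - 34955 = (-324 + 0 + 0) - 34955 = -324 - 34955 = -35279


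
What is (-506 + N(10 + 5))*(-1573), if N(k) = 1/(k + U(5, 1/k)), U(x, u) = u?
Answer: 179858393/226 ≈ 7.9583e+5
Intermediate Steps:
N(k) = 1/(k + 1/k)
(-506 + N(10 + 5))*(-1573) = (-506 + (10 + 5)/(1 + (10 + 5)²))*(-1573) = (-506 + 15/(1 + 15²))*(-1573) = (-506 + 15/(1 + 225))*(-1573) = (-506 + 15/226)*(-1573) = -114341/226*(-1573) = 179858393/226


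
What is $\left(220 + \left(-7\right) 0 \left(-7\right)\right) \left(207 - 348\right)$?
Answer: $-31020$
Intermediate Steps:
$\left(220 + \left(-7\right) 0 \left(-7\right)\right) \left(207 - 348\right) = \left(220 + 0 \left(-7\right)\right) \left(-141\right) = \left(220 + 0\right) \left(-141\right) = 220 \left(-141\right) = -31020$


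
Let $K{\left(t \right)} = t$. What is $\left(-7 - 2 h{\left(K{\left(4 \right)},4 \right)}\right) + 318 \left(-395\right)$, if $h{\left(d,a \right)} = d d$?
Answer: $-125649$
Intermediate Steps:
$h{\left(d,a \right)} = d^{2}$
$\left(-7 - 2 h{\left(K{\left(4 \right)},4 \right)}\right) + 318 \left(-395\right) = \left(-7 - 2 \cdot 4^{2}\right) + 318 \left(-395\right) = \left(-7 - 32\right) - 125610 = -39 - 125610 = -125649$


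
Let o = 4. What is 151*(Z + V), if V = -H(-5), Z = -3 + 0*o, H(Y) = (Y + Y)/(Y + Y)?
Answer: -604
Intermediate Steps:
H(Y) = 1 (H(Y) = (2*Y)/((2*Y)) = (2*Y)*(1/(2*Y)) = 1)
Z = -3 (Z = -3 + 0*4 = -3 + 0 = -3)
V = -1 (V = -1*1 = -1)
151*(Z + V) = 151*(-3 - 1) = 151*(-4) = -604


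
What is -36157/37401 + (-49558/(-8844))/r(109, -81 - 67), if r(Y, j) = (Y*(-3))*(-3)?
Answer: -51973885265/54081621594 ≈ -0.96103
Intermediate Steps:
r(Y, j) = 9*Y (r(Y, j) = -3*Y*(-3) = 9*Y)
-36157/37401 + (-49558/(-8844))/r(109, -81 - 67) = -36157/37401 + (-49558/(-8844))/((9*109)) = -36157*1/37401 - 49558*(-1/8844)/981 = -36157/37401 + (24779/4422)*(1/981) = -36157/37401 + 24779/4337982 = -51973885265/54081621594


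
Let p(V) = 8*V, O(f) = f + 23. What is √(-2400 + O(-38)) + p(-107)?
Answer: -856 + I*√2415 ≈ -856.0 + 49.143*I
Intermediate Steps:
O(f) = 23 + f
√(-2400 + O(-38)) + p(-107) = √(-2400 + (23 - 38)) + 8*(-107) = √(-2400 - 15) - 856 = √(-2415) - 856 = I*√2415 - 856 = -856 + I*√2415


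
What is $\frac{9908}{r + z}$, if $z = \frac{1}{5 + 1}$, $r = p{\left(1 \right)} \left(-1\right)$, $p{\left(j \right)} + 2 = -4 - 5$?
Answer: $\frac{59448}{67} \approx 887.28$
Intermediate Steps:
$p{\left(j \right)} = -11$ ($p{\left(j \right)} = -2 - 9 = -11$)
$r = 11$ ($r = \left(-11\right) \left(-1\right) = 11$)
$z = \frac{1}{6} \approx 0.16667$
$\frac{9908}{r + z} = \frac{9908}{11 + \frac{1}{6}} = \frac{9908}{\frac{67}{6}} = 9908 \cdot \frac{6}{67} = \frac{59448}{67}$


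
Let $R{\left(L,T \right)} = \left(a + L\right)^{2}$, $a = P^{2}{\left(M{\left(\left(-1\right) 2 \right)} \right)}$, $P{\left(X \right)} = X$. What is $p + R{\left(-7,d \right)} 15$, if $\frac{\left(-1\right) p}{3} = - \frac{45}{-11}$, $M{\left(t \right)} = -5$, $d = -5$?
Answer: $\frac{53325}{11} \approx 4847.7$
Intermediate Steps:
$p = - \frac{135}{11}$ ($p = - 3 \left(- \frac{45}{-11}\right) = - 3 \left(\left(-45\right) \left(- \frac{1}{11}\right)\right) = \left(-3\right) \frac{45}{11} = - \frac{135}{11} \approx -12.273$)
$a = 25$ ($a = \left(-5\right)^{2} = 25$)
$R{\left(L,T \right)} = \left(25 + L\right)^{2}$
$p + R{\left(-7,d \right)} 15 = - \frac{135}{11} + \left(25 - 7\right)^{2} \cdot 15 = - \frac{135}{11} + 18^{2} \cdot 15 = - \frac{135}{11} + 324 \cdot 15 = - \frac{135}{11} + 4860 = \frac{53325}{11}$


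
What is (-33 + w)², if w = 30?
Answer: 9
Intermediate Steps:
(-33 + w)² = (-33 + 30)² = (-3)² = 9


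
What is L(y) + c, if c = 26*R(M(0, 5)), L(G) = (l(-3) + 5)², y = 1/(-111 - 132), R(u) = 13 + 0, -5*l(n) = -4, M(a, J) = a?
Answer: 9291/25 ≈ 371.64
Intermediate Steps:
l(n) = ⅘ (l(n) = -⅕*(-4) = ⅘)
R(u) = 13
y = -1/243 (y = 1/(-243) = -1/243 ≈ -0.0041152)
L(G) = 841/25 (L(G) = (⅘ + 5)² = (29/5)² = 841/25)
c = 338 (c = 26*13 = 338)
L(y) + c = 841/25 + 338 = 9291/25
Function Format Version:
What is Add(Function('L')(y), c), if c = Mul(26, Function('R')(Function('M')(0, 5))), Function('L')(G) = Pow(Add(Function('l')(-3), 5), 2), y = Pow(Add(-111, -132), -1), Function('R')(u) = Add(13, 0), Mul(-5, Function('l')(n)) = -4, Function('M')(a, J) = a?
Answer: Rational(9291, 25) ≈ 371.64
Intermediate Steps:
Function('l')(n) = Rational(4, 5) (Function('l')(n) = Mul(Rational(-1, 5), -4) = Rational(4, 5))
Function('R')(u) = 13
y = Rational(-1, 243) (y = Pow(-243, -1) = Rational(-1, 243) ≈ -0.0041152)
Function('L')(G) = Rational(841, 25) (Function('L')(G) = Pow(Add(Rational(4, 5), 5), 2) = Pow(Rational(29, 5), 2) = Rational(841, 25))
c = 338 (c = Mul(26, 13) = 338)
Add(Function('L')(y), c) = Add(Rational(841, 25), 338) = Rational(9291, 25)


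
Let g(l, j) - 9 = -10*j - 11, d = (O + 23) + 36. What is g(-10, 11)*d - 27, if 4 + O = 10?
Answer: -7307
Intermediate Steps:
O = 6 (O = -4 + 10 = 6)
d = 65 (d = (6 + 23) + 36 = 29 + 36 = 65)
g(l, j) = -2 - 10*j (g(l, j) = 9 + (-10*j - 11) = 9 + (-11 - 10*j) = -2 - 10*j)
g(-10, 11)*d - 27 = (-2 - 10*11)*65 - 27 = (-2 - 110)*65 - 27 = -112*65 - 27 = -7280 - 27 = -7307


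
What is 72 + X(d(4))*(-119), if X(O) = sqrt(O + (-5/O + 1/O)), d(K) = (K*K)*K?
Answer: 72 - 119*sqrt(1023)/4 ≈ -879.54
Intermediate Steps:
d(K) = K**3 (d(K) = K**2*K = K**3)
X(O) = sqrt(O - 4/O) (X(O) = sqrt(O + (-5/O + 1/O)) = sqrt(O - 4/O))
72 + X(d(4))*(-119) = 72 + sqrt(4**3 - 4/(4**3))*(-119) = 72 + sqrt(64 - 4/64)*(-119) = 72 + sqrt(64 - 4*1/64)*(-119) = 72 + sqrt(64 - 1/16)*(-119) = 72 + sqrt(1023/16)*(-119) = 72 + (sqrt(1023)/4)*(-119) = 72 - 119*sqrt(1023)/4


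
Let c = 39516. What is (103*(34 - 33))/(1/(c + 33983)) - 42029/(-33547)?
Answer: 253964150188/33547 ≈ 7.5704e+6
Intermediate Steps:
(103*(34 - 33))/(1/(c + 33983)) - 42029/(-33547) = (103*(34 - 33))/(1/(39516 + 33983)) - 42029/(-33547) = (103*1)/(1/73499) - 42029*(-1/33547) = 103/(1/73499) + 42029/33547 = 103*73499 + 42029/33547 = 7570397 + 42029/33547 = 253964150188/33547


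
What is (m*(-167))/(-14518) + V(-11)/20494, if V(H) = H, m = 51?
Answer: 2564525/4375469 ≈ 0.58611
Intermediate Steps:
(m*(-167))/(-14518) + V(-11)/20494 = (51*(-167))/(-14518) - 11/20494 = -8517*(-1/14518) - 11*1/20494 = 501/854 - 11/20494 = 2564525/4375469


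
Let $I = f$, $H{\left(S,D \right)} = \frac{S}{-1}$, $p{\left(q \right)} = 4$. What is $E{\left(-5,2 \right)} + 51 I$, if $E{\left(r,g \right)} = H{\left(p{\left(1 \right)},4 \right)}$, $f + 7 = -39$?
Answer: $-2350$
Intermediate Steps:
$f = -46$ ($f = -7 - 39 = -46$)
$H{\left(S,D \right)} = - S$ ($H{\left(S,D \right)} = S \left(-1\right) = - S$)
$E{\left(r,g \right)} = -4$ ($E{\left(r,g \right)} = \left(-1\right) 4 = -4$)
$I = -46$
$E{\left(-5,2 \right)} + 51 I = -4 + 51 \left(-46\right) = -4 - 2346 = -2350$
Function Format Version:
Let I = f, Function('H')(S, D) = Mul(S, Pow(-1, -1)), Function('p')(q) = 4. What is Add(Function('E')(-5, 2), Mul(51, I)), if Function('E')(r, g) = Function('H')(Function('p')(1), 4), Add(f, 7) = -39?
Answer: -2350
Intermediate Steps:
f = -46 (f = Add(-7, -39) = -46)
Function('H')(S, D) = Mul(-1, S) (Function('H')(S, D) = Mul(S, -1) = Mul(-1, S))
Function('E')(r, g) = -4 (Function('E')(r, g) = Mul(-1, 4) = -4)
I = -46
Add(Function('E')(-5, 2), Mul(51, I)) = Add(-4, Mul(51, -46)) = Add(-4, -2346) = -2350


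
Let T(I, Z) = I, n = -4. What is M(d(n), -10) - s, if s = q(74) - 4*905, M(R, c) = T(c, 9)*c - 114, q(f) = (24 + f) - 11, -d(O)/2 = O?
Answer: 3519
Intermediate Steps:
d(O) = -2*O
q(f) = 13 + f
M(R, c) = -114 + c² (M(R, c) = c*c - 114 = c² - 114 = -114 + c²)
s = -3533 (s = (13 + 74) - 4*905 = 87 - 3620 = -3533)
M(d(n), -10) - s = (-114 + (-10)²) - 1*(-3533) = (-114 + 100) + 3533 = -14 + 3533 = 3519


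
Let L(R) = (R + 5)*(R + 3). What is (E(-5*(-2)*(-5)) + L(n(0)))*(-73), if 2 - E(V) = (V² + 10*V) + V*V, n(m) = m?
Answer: 327259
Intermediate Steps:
L(R) = (3 + R)*(5 + R) (L(R) = (5 + R)*(3 + R) = (3 + R)*(5 + R))
E(V) = 2 - 10*V - 2*V² (E(V) = 2 - ((V² + 10*V) + V*V) = 2 - ((V² + 10*V) + V²) = 2 - (2*V² + 10*V) = 2 + (-10*V - 2*V²) = 2 - 10*V - 2*V²)
(E(-5*(-2)*(-5)) + L(n(0)))*(-73) = ((2 - 10*(-5*(-2))*(-5) - 2*(-5*(-2)*(-5))²) + (15 + 0² + 8*0))*(-73) = ((2 - 100*(-5) - 2*(10*(-5))²) + (15 + 0 + 0))*(-73) = ((2 - 10*(-50) - 2*(-50)²) + 15)*(-73) = ((2 + 500 - 2*2500) + 15)*(-73) = ((2 + 500 - 5000) + 15)*(-73) = (-4498 + 15)*(-73) = -4483*(-73) = 327259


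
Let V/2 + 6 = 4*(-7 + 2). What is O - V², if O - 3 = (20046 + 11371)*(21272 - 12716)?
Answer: 268801151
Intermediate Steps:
V = -52 (V = -12 + 2*(4*(-7 + 2)) = -12 + 2*(4*(-5)) = -12 + 2*(-20) = -12 - 40 = -52)
O = 268803855 (O = 3 + (20046 + 11371)*(21272 - 12716) = 3 + 31417*8556 = 3 + 268803852 = 268803855)
O - V² = 268803855 - 1*(-52)² = 268803855 - 1*2704 = 268803855 - 2704 = 268801151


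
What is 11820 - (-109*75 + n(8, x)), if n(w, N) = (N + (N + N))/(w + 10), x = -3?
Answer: 39991/2 ≈ 19996.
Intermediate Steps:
n(w, N) = 3*N/(10 + w) (n(w, N) = (N + 2*N)/(10 + w) = (3*N)/(10 + w) = 3*N/(10 + w))
11820 - (-109*75 + n(8, x)) = 11820 - (-109*75 + 3*(-3)/(10 + 8)) = 11820 - (-8175 + 3*(-3)/18) = 11820 - (-8175 + 3*(-3)*(1/18)) = 11820 - (-8175 - ½) = 11820 - 1*(-16351/2) = 11820 + 16351/2 = 39991/2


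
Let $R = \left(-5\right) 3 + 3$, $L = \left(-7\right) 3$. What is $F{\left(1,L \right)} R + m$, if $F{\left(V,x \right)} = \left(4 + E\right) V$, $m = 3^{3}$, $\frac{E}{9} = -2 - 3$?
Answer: $519$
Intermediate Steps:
$E = -45$ ($E = 9 \left(-2 - 3\right) = 9 \left(-5\right) = -45$)
$m = 27$
$L = -21$
$F{\left(V,x \right)} = - 41 V$ ($F{\left(V,x \right)} = \left(4 - 45\right) V = - 41 V$)
$R = -12$ ($R = -15 + 3 = -12$)
$F{\left(1,L \right)} R + m = \left(-41\right) 1 \left(-12\right) + 27 = \left(-41\right) \left(-12\right) + 27 = 492 + 27 = 519$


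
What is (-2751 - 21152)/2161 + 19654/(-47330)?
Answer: -586900642/51140065 ≈ -11.476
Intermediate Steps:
(-2751 - 21152)/2161 + 19654/(-47330) = -23903*1/2161 + 19654*(-1/47330) = -23903/2161 - 9827/23665 = -586900642/51140065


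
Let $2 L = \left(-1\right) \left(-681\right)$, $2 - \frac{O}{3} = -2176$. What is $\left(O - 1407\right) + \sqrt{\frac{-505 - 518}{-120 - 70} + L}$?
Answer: $5127 + \frac{3 \sqrt{346845}}{95} \approx 5145.6$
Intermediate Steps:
$O = 6534$ ($O = 6 - -6528 = 6 + 6528 = 6534$)
$L = \frac{681}{2}$ ($L = \frac{\left(-1\right) \left(-681\right)}{2} = \frac{1}{2} \cdot 681 = \frac{681}{2} \approx 340.5$)
$\left(O - 1407\right) + \sqrt{\frac{-505 - 518}{-120 - 70} + L} = \left(6534 - 1407\right) + \sqrt{\frac{-505 - 518}{-120 - 70} + \frac{681}{2}} = 5127 + \sqrt{- \frac{1023}{-190} + \frac{681}{2}} = 5127 + \sqrt{\left(-1023\right) \left(- \frac{1}{190}\right) + \frac{681}{2}} = 5127 + \sqrt{\frac{1023}{190} + \frac{681}{2}} = 5127 + \sqrt{\frac{32859}{95}} = 5127 + \frac{3 \sqrt{346845}}{95}$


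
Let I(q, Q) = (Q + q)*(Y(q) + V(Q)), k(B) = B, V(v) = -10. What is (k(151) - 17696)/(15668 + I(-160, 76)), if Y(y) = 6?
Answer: -17545/16004 ≈ -1.0963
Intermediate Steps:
I(q, Q) = -4*Q - 4*q (I(q, Q) = (Q + q)*(6 - 10) = (Q + q)*(-4) = -4*Q - 4*q)
(k(151) - 17696)/(15668 + I(-160, 76)) = (151 - 17696)/(15668 + (-4*76 - 4*(-160))) = -17545/(15668 + (-304 + 640)) = -17545/(15668 + 336) = -17545/16004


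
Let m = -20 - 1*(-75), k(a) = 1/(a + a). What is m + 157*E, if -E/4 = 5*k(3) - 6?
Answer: 9899/3 ≈ 3299.7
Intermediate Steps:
k(a) = 1/(2*a)
m = 55 (m = -20 + 75 = 55)
E = 62/3 (E = -4*(5*((½)/3) - 6) = -4*(5*((½)*(⅓)) - 6) = -4*(5*(⅙) - 6) = -4*(⅚ - 6) = -4*(-31/6) = 62/3 ≈ 20.667)
m + 157*E = 55 + 157*(62/3) = 55 + 9734/3 = 9899/3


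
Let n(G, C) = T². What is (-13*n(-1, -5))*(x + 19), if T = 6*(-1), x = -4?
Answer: -7020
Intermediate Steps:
T = -6
n(G, C) = 36 (n(G, C) = (-6)² = 36)
(-13*n(-1, -5))*(x + 19) = (-13*36)*(-4 + 19) = -468*15 = -7020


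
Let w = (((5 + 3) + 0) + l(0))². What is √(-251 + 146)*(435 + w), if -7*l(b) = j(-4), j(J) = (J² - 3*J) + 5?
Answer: 21844*I*√105/49 ≈ 4568.0*I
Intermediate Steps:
j(J) = 5 + J² - 3*J
l(b) = -33/7 (l(b) = -(5 + (-4)² - 3*(-4))/7 = -(5 + 16 + 12)/7 = -⅐*33 = -33/7)
w = 529/49 (w = (((5 + 3) + 0) - 33/7)² = ((8 + 0) - 33/7)² = (8 - 33/7)² = (23/7)² = 529/49 ≈ 10.796)
√(-251 + 146)*(435 + w) = √(-251 + 146)*(435 + 529/49) = √(-105)*(21844/49) = (I*√105)*(21844/49) = 21844*I*√105/49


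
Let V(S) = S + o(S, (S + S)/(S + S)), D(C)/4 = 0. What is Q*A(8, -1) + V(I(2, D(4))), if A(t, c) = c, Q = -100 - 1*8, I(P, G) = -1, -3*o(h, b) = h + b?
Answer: 107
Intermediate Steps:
D(C) = 0 (D(C) = 4*0 = 0)
o(h, b) = -b/3 - h/3 (o(h, b) = -(h + b)/3 = -(b + h)/3 = -b/3 - h/3)
V(S) = -⅓ + 2*S/3 (V(S) = S + (-(S + S)/(3*(S + S)) - S/3) = S + (-2*S/(3*(2*S)) - S/3) = S + (-2*S*1/(2*S)/3 - S/3) = S + (-⅓*1 - S/3) = S + (-⅓ - S/3) = -⅓ + 2*S/3)
Q = -108 (Q = -100 - 8 = -108)
Q*A(8, -1) + V(I(2, D(4))) = -108*(-1) + (-⅓ + (⅔)*(-1)) = 108 + (-⅓ - ⅔) = 108 - 1 = 107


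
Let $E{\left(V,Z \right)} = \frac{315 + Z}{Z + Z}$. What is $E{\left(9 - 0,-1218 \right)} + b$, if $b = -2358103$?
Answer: $- \frac{273539905}{116} \approx -2.3581 \cdot 10^{6}$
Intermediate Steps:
$E{\left(V,Z \right)} = \frac{315 + Z}{2 Z}$
$E{\left(9 - 0,-1218 \right)} + b = \frac{315 - 1218}{2 \left(-1218\right)} - 2358103 = \frac{1}{2} \left(- \frac{1}{1218}\right) \left(-903\right) - 2358103 = \frac{43}{116} - 2358103 = - \frac{273539905}{116}$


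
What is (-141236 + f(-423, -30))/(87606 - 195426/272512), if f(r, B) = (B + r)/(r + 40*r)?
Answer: -111251002642240/69006325290363 ≈ -1.6122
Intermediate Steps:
f(r, B) = (B + r)/(41*r) (f(r, B) = (B + r)/((41*r)) = (B + r)*(1/(41*r)) = (B + r)/(41*r))
(-141236 + f(-423, -30))/(87606 - 195426/272512) = (-141236 + (1/41)*(-30 - 423)/(-423))/(87606 - 195426/272512) = (-141236 + (1/41)*(-1/423)*(-453))/(87606 - 195426*1/272512) = (-141236 + 151/5781)/(87606 - 97713/136256) = -816485165/(5781*11936745423/136256) = -816485165/5781*136256/11936745423 = -111251002642240/69006325290363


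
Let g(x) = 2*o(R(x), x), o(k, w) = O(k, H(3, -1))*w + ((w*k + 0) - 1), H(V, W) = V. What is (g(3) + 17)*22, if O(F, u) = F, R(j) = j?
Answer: 1122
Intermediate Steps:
o(k, w) = -1 + 2*k*w (o(k, w) = k*w + ((w*k + 0) - 1) = k*w + ((k*w + 0) - 1) = k*w + (k*w - 1) = k*w + (-1 + k*w) = -1 + 2*k*w)
g(x) = -2 + 4*x² (g(x) = 2*(-1 + 2*x*x) = 2*(-1 + 2*x²) = -2 + 4*x²)
(g(3) + 17)*22 = ((-2 + 4*3²) + 17)*22 = ((-2 + 4*9) + 17)*22 = ((-2 + 36) + 17)*22 = (34 + 17)*22 = 51*22 = 1122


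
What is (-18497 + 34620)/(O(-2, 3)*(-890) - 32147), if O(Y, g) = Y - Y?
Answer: -16123/32147 ≈ -0.50154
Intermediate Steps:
O(Y, g) = 0
(-18497 + 34620)/(O(-2, 3)*(-890) - 32147) = (-18497 + 34620)/(0*(-890) - 32147) = 16123/(0 - 32147) = 16123/(-32147) = 16123*(-1/32147) = -16123/32147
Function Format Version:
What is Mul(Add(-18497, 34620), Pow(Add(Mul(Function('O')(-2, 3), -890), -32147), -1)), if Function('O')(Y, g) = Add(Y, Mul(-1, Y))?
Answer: Rational(-16123, 32147) ≈ -0.50154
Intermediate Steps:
Function('O')(Y, g) = 0
Mul(Add(-18497, 34620), Pow(Add(Mul(Function('O')(-2, 3), -890), -32147), -1)) = Mul(Add(-18497, 34620), Pow(Add(Mul(0, -890), -32147), -1)) = Mul(16123, Pow(Add(0, -32147), -1)) = Mul(16123, Pow(-32147, -1)) = Mul(16123, Rational(-1, 32147)) = Rational(-16123, 32147)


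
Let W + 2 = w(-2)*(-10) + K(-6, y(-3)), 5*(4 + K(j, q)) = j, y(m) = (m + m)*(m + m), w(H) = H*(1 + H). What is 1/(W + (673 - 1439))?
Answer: -5/3966 ≈ -0.0012607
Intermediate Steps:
y(m) = 4*m² (y(m) = (2*m)*(2*m) = 4*m²)
K(j, q) = -4 + j/5
W = -136/5 (W = -2 + (-2*(1 - 2)*(-10) + (-4 + (⅕)*(-6))) = -2 + (-2*(-1)*(-10) + (-4 - 6/5)) = -2 + (2*(-10) - 26/5) = -2 + (-20 - 26/5) = -2 - 126/5 = -136/5 ≈ -27.200)
1/(W + (673 - 1439)) = 1/(-136/5 + (673 - 1439)) = 1/(-136/5 - 766) = 1/(-3966/5) = -5/3966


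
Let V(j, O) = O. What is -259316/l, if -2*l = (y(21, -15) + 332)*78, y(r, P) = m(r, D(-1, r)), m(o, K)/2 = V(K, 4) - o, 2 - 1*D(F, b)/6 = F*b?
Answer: 129658/5811 ≈ 22.313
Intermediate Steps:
D(F, b) = 12 - 6*F*b
m(o, K) = 8 - 2*o (m(o, K) = 2*(4 - o) = 8 - 2*o)
y(r, P) = 8 - 2*r
l = -11622 (l = -((8 - 2*21) + 332)*78/2 = -((8 - 42) + 332)*78/2 = -(-34 + 332)*78/2 = -149*78 = -1/2*23244 = -11622)
-259316/l = -259316/(-11622) = -259316*(-1/11622) = 129658/5811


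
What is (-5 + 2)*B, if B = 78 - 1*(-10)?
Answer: -264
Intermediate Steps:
B = 88 (B = 78 + 10 = 88)
(-5 + 2)*B = (-5 + 2)*88 = -3*88 = -264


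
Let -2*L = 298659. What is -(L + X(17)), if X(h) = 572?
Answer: 297515/2 ≈ 1.4876e+5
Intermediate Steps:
L = -298659/2 (L = -1/2*298659 = -298659/2 ≈ -1.4933e+5)
-(L + X(17)) = -(-298659/2 + 572) = -1*(-297515/2) = 297515/2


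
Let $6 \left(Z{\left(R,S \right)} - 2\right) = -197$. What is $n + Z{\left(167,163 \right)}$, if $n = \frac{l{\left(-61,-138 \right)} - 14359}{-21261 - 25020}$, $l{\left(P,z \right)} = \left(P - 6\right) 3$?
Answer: $- \frac{941625}{30854} \approx -30.519$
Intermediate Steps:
$l{\left(P,z \right)} = -18 + 3 P$ ($l{\left(P,z \right)} = \left(-6 + P\right) 3 = -18 + 3 P$)
$Z{\left(R,S \right)} = - \frac{185}{6}$ ($Z{\left(R,S \right)} = 2 + \frac{1}{6} \left(-197\right) = 2 - \frac{197}{6} = - \frac{185}{6}$)
$n = \frac{14560}{46281}$ ($n = \frac{\left(-18 + 3 \left(-61\right)\right) - 14359}{-21261 - 25020} = \frac{\left(-18 - 183\right) - 14359}{-46281} = \left(-201 - 14359\right) \left(- \frac{1}{46281}\right) = \left(-14560\right) \left(- \frac{1}{46281}\right) = \frac{14560}{46281} \approx 0.3146$)
$n + Z{\left(167,163 \right)} = \frac{14560}{46281} - \frac{185}{6} = - \frac{941625}{30854}$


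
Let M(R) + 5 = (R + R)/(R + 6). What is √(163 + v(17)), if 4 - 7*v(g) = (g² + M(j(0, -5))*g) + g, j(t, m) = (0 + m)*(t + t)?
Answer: 2*√33 ≈ 11.489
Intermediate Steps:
j(t, m) = 2*m*t (j(t, m) = m*(2*t) = 2*m*t)
M(R) = -5 + 2*R/(6 + R) (M(R) = -5 + (R + R)/(R + 6) = -5 + (2*R)/(6 + R) = -5 + 2*R/(6 + R))
v(g) = 4/7 - g²/7 + 4*g/7 (v(g) = 4/7 - ((g² + (3*(-10 - 2*(-5)*0)/(6 + 2*(-5)*0))*g) + g)/7 = 4/7 - ((g² + (3*(-10 - 1*0)/(6 + 0))*g) + g)/7 = 4/7 - ((g² + (3*(-10 + 0)/6)*g) + g)/7 = 4/7 - ((g² + (3*(⅙)*(-10))*g) + g)/7 = 4/7 - ((g² - 5*g) + g)/7 = 4/7 - (g² - 4*g)/7 = 4/7 + (-g²/7 + 4*g/7) = 4/7 - g²/7 + 4*g/7)
√(163 + v(17)) = √(163 + (4/7 - ⅐*17² + (4/7)*17)) = √(163 + (4/7 - ⅐*289 + 68/7)) = √(163 + (4/7 - 289/7 + 68/7)) = √(163 - 31) = √132 = 2*√33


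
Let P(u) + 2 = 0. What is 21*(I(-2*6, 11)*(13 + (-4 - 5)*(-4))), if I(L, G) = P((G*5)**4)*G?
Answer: -22638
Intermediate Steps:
P(u) = -2 (P(u) = -2 + 0 = -2)
I(L, G) = -2*G
21*(I(-2*6, 11)*(13 + (-4 - 5)*(-4))) = 21*((-2*11)*(13 + (-4 - 5)*(-4))) = 21*(-22*(13 - 9*(-4))) = 21*(-22*(13 + 36)) = 21*(-22*49) = 21*(-1078) = -22638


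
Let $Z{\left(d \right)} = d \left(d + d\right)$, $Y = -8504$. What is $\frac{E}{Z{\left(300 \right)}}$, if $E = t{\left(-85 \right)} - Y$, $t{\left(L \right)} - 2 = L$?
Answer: $\frac{2807}{60000} \approx 0.046783$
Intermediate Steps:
$t{\left(L \right)} = 2 + L$
$E = 8421$ ($E = \left(2 - 85\right) - -8504 = -83 + 8504 = 8421$)
$Z{\left(d \right)} = 2 d^{2}$ ($Z{\left(d \right)} = d 2 d = 2 d^{2}$)
$\frac{E}{Z{\left(300 \right)}} = \frac{8421}{2 \cdot 300^{2}} = \frac{8421}{2 \cdot 90000} = \frac{8421}{180000} = 8421 \cdot \frac{1}{180000} = \frac{2807}{60000}$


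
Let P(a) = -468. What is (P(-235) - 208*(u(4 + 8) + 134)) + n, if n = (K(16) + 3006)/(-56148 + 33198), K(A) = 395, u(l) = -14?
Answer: -583576001/22950 ≈ -25428.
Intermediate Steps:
n = -3401/22950 (n = (395 + 3006)/(-56148 + 33198) = 3401/(-22950) = 3401*(-1/22950) = -3401/22950 ≈ -0.14819)
(P(-235) - 208*(u(4 + 8) + 134)) + n = (-468 - 208*(-14 + 134)) - 3401/22950 = (-468 - 208*120) - 3401/22950 = (-468 - 24960) - 3401/22950 = -25428 - 3401/22950 = -583576001/22950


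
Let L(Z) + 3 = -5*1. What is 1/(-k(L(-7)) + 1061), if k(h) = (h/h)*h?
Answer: 1/1069 ≈ 0.00093545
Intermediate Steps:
L(Z) = -8 (L(Z) = -3 - 5*1 = -3 - 5 = -8)
k(h) = h (k(h) = 1*h = h)
1/(-k(L(-7)) + 1061) = 1/(-1*(-8) + 1061) = 1/(8 + 1061) = 1/1069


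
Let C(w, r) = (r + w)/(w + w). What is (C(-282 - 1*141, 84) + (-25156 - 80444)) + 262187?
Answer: 44157647/282 ≈ 1.5659e+5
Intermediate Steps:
C(w, r) = (r + w)/(2*w) (C(w, r) = (r + w)/((2*w)) = (r + w)*(1/(2*w)) = (r + w)/(2*w))
(C(-282 - 1*141, 84) + (-25156 - 80444)) + 262187 = ((84 + (-282 - 1*141))/(2*(-282 - 1*141)) + (-25156 - 80444)) + 262187 = ((84 + (-282 - 141))/(2*(-282 - 141)) - 105600) + 262187 = ((½)*(84 - 423)/(-423) - 105600) + 262187 = ((½)*(-1/423)*(-339) - 105600) + 262187 = (113/282 - 105600) + 262187 = -29779087/282 + 262187 = 44157647/282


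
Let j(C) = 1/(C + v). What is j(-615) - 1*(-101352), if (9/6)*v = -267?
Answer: 80372135/793 ≈ 1.0135e+5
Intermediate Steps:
v = -178 (v = (⅔)*(-267) = -178)
j(C) = 1/(-178 + C) (j(C) = 1/(C - 178) = 1/(-178 + C))
j(-615) - 1*(-101352) = 1/(-178 - 615) - 1*(-101352) = 1/(-793) + 101352 = -1/793 + 101352 = 80372135/793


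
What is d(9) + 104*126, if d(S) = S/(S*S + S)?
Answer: 131041/10 ≈ 13104.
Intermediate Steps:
d(S) = S/(S + S²) (d(S) = S/(S² + S) = S/(S + S²))
d(9) + 104*126 = 1/(1 + 9) + 104*126 = 1/10 + 13104 = ⅒ + 13104 = 131041/10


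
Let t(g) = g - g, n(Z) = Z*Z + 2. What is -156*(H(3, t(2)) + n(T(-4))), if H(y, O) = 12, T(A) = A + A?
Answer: -12168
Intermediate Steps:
T(A) = 2*A
n(Z) = 2 + Z**2 (n(Z) = Z**2 + 2 = 2 + Z**2)
t(g) = 0
-156*(H(3, t(2)) + n(T(-4))) = -156*(12 + (2 + (2*(-4))**2)) = -156*(12 + (2 + (-8)**2)) = -156*(12 + (2 + 64)) = -156*(12 + 66) = -156*78 = -12168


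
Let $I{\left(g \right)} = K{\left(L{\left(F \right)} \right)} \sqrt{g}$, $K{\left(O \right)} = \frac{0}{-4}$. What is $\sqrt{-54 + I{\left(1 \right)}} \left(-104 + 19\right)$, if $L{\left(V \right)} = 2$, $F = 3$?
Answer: $- 255 i \sqrt{6} \approx - 624.62 i$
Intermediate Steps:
$K{\left(O \right)} = 0$ ($K{\left(O \right)} = 0 \left(- \frac{1}{4}\right) = 0$)
$I{\left(g \right)} = 0$ ($I{\left(g \right)} = 0 \sqrt{g} = 0$)
$\sqrt{-54 + I{\left(1 \right)}} \left(-104 + 19\right) = \sqrt{-54 + 0} \left(-104 + 19\right) = \sqrt{-54} \left(-85\right) = 3 i \sqrt{6} \left(-85\right) = - 255 i \sqrt{6}$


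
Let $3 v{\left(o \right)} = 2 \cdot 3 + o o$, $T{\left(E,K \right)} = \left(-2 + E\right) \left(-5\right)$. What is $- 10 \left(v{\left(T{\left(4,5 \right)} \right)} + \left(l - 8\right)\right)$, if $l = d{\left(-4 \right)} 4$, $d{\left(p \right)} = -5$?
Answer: $- \frac{220}{3} \approx -73.333$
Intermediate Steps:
$T{\left(E,K \right)} = 10 - 5 E$
$v{\left(o \right)} = 2 + \frac{o^{2}}{3}$ ($v{\left(o \right)} = \frac{2 \cdot 3 + o o}{3} = \frac{6 + o^{2}}{3} = 2 + \frac{o^{2}}{3}$)
$l = -20$ ($l = \left(-5\right) 4 = -20$)
$- 10 \left(v{\left(T{\left(4,5 \right)} \right)} + \left(l - 8\right)\right) = - 10 \left(\left(2 + \frac{\left(10 - 20\right)^{2}}{3}\right) - 28\right) = - 10 \left(\left(2 + \frac{\left(-10\right)^{2}}{3}\right) - 28\right) = - 10 \left(\left(2 + \frac{1}{3} \cdot 100\right) - 28\right) = - 10 \left(\left(2 + \frac{100}{3}\right) - 28\right) = - 10 \left(\frac{106}{3} - 28\right) = \left(-10\right) \frac{22}{3} = - \frac{220}{3}$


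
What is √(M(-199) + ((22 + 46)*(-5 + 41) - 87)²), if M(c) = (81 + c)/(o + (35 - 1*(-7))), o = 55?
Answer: √52448774843/97 ≈ 2361.0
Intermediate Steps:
M(c) = 81/97 + c/97 (M(c) = (81 + c)/(55 + (35 - 1*(-7))) = (81 + c)/(55 + (35 + 7)) = (81 + c)/(55 + 42) = (81 + c)/97 = (81 + c)*(1/97) = 81/97 + c/97)
√(M(-199) + ((22 + 46)*(-5 + 41) - 87)²) = √((81/97 + (1/97)*(-199)) + ((22 + 46)*(-5 + 41) - 87)²) = √((81/97 - 199/97) + (68*36 - 87)²) = √(-118/97 + (2448 - 87)²) = √(-118/97 + 2361²) = √(-118/97 + 5574321) = √(540709019/97) = √52448774843/97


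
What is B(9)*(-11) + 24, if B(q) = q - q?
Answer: 24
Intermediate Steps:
B(q) = 0
B(9)*(-11) + 24 = 0*(-11) + 24 = 0 + 24 = 24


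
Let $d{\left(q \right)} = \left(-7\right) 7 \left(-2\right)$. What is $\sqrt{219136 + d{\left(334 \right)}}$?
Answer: $\sqrt{219234} \approx 468.22$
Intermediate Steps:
$d{\left(q \right)} = 98$ ($d{\left(q \right)} = \left(-49\right) \left(-2\right) = 98$)
$\sqrt{219136 + d{\left(334 \right)}} = \sqrt{219136 + 98} = \sqrt{219234}$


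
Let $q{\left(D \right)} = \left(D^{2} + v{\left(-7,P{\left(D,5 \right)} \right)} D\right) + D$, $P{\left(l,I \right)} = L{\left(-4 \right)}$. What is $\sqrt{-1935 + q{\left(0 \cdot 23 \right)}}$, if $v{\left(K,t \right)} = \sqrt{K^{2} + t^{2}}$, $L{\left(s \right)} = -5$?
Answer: $3 i \sqrt{215} \approx 43.989 i$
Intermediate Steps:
$P{\left(l,I \right)} = -5$
$q{\left(D \right)} = D + D^{2} + D \sqrt{74}$ ($q{\left(D \right)} = \left(D^{2} + \sqrt{\left(-7\right)^{2} + \left(-5\right)^{2}} D\right) + D = \left(D^{2} + \sqrt{49 + 25} D\right) + D = \left(D^{2} + \sqrt{74} D\right) + D = \left(D^{2} + D \sqrt{74}\right) + D = D + D^{2} + D \sqrt{74}$)
$\sqrt{-1935 + q{\left(0 \cdot 23 \right)}} = \sqrt{-1935 + 0 \cdot 23 \left(1 + 0 \cdot 23 + \sqrt{74}\right)} = \sqrt{-1935 + 0 \left(1 + 0 + \sqrt{74}\right)} = \sqrt{-1935 + 0 \left(1 + \sqrt{74}\right)} = \sqrt{-1935 + 0} = \sqrt{-1935} = 3 i \sqrt{215}$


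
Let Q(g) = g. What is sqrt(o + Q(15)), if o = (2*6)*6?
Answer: sqrt(87) ≈ 9.3274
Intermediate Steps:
o = 72 (o = 12*6 = 72)
sqrt(o + Q(15)) = sqrt(72 + 15) = sqrt(87)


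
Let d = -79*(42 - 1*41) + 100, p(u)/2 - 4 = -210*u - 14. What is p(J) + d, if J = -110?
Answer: 46201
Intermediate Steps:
p(u) = -20 - 420*u (p(u) = 8 + 2*(-210*u - 14) = 8 + 2*(-14 - 210*u) = 8 + (-28 - 420*u) = -20 - 420*u)
d = 21 (d = -79*(42 - 41) + 100 = -79*1 + 100 = -79 + 100 = 21)
p(J) + d = (-20 - 420*(-110)) + 21 = (-20 + 46200) + 21 = 46180 + 21 = 46201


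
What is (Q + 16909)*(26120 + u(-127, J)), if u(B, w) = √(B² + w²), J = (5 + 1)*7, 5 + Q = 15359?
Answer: 842709560 + 32263*√17893 ≈ 8.4703e+8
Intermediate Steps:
Q = 15354 (Q = -5 + 15359 = 15354)
J = 42 (J = 6*7 = 42)
(Q + 16909)*(26120 + u(-127, J)) = (15354 + 16909)*(26120 + √((-127)² + 42²)) = 32263*(26120 + √(16129 + 1764)) = 32263*(26120 + √17893) = 842709560 + 32263*√17893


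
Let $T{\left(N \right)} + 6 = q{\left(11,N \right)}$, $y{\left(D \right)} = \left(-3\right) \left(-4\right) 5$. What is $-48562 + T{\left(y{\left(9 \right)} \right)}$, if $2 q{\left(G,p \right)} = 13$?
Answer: $- \frac{97123}{2} \approx -48562.0$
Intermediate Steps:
$y{\left(D \right)} = 60$ ($y{\left(D \right)} = 12 \cdot 5 = 60$)
$q{\left(G,p \right)} = \frac{13}{2}$ ($q{\left(G,p \right)} = \frac{1}{2} \cdot 13 = \frac{13}{2}$)
$T{\left(N \right)} = \frac{1}{2}$ ($T{\left(N \right)} = -6 + \frac{13}{2} = \frac{1}{2}$)
$-48562 + T{\left(y{\left(9 \right)} \right)} = -48562 + \frac{1}{2} = - \frac{97123}{2}$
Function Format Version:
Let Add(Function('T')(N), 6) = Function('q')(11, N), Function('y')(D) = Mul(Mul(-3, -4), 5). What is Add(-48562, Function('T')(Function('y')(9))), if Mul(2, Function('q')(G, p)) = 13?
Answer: Rational(-97123, 2) ≈ -48562.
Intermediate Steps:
Function('y')(D) = 60 (Function('y')(D) = Mul(12, 5) = 60)
Function('q')(G, p) = Rational(13, 2) (Function('q')(G, p) = Mul(Rational(1, 2), 13) = Rational(13, 2))
Function('T')(N) = Rational(1, 2) (Function('T')(N) = Add(-6, Rational(13, 2)) = Rational(1, 2))
Add(-48562, Function('T')(Function('y')(9))) = Add(-48562, Rational(1, 2)) = Rational(-97123, 2)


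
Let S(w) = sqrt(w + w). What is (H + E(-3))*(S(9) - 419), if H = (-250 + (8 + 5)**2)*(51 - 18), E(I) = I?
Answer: 1121244 - 8028*sqrt(2) ≈ 1.1099e+6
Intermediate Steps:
S(w) = sqrt(2)*sqrt(w) (S(w) = sqrt(2*w) = sqrt(2)*sqrt(w))
H = -2673 (H = (-250 + 13**2)*33 = (-250 + 169)*33 = -81*33 = -2673)
(H + E(-3))*(S(9) - 419) = (-2673 - 3)*(sqrt(2)*sqrt(9) - 419) = -2676*(sqrt(2)*3 - 419) = -2676*(3*sqrt(2) - 419) = -2676*(-419 + 3*sqrt(2)) = 1121244 - 8028*sqrt(2)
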